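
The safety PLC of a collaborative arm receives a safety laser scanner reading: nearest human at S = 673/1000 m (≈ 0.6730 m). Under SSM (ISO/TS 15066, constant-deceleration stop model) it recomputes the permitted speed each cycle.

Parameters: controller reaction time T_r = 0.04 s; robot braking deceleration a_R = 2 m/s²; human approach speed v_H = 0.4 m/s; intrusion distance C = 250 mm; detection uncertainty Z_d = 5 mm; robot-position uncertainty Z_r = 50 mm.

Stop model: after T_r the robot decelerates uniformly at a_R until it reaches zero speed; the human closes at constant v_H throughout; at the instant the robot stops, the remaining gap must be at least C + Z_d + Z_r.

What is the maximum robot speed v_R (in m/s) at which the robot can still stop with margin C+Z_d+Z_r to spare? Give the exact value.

v_R_max = 4/5 m/s = 0.8000 m/s

quadratic (1/4)·v² + (6/25)·v + (-44/125) = 0
  disc = (6/25)² − 4·(1/4)·(-44/125) = 256/625 ; √disc = 16/25
  v_R = (−(6/25) + 16/25) / (2·(1/4)) = 4/5 m/s
check:
braking lasts T_s = (4/5)/2 = 0.4000 s
robot in T_r: 0.8000·0.0400 = 0.0320 m
robot covers 0.8000·0.4000 − ½·2.0000·0.4000² = 0.1600 m while stopping
person approaches 0.4000·(0.0400+0.4000) = 0.1760 m
residual clearance needed = 0.2500+0.0050+0.0500 = 0.3050 m
sum ≈ 0.0320+0.1600+0.1760+0.3050 ≈ 0.6730 m = S ✓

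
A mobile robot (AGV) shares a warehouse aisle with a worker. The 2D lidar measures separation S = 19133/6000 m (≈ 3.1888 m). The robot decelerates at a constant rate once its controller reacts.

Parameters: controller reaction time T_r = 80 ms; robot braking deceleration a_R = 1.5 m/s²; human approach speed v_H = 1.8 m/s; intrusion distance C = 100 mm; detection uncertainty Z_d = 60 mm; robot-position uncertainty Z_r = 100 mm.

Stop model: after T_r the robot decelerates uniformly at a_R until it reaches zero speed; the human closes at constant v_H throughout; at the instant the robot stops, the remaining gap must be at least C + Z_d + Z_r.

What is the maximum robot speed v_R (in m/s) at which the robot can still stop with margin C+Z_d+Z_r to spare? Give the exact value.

v_R_max = 31/20 m/s = 1.5500 m/s

at the boundary: (1/3)·v² + (32/25)·v + (-16709/6000) = 0
  disc = (32/25)² − 4·(1/3)·(-16709/6000) = 120409/22500 ; √disc = 347/150
  v_R = (−(32/25) + 347/150) / (2·(1/3)) = 31/20 m/s
check:
T_s = v_R/a_R = (31/20)/(3/2) = 1.0333 s
robot covers v_R·T_r = 1.5500·0.0800 = 0.1240 m before braking
robot covers 1.5500·1.0333 − ½·1.5000·1.0333² = 0.8008 m while stopping
human over T_r+T_s: 1.8000·(0.0800+1.0333) = 2.0040 m
margins: 0.1000+0.0600+0.1000 = 0.2600 m
sum ≈ 0.1240+0.8008+2.0040+0.2600 ≈ 3.1888 m = S ✓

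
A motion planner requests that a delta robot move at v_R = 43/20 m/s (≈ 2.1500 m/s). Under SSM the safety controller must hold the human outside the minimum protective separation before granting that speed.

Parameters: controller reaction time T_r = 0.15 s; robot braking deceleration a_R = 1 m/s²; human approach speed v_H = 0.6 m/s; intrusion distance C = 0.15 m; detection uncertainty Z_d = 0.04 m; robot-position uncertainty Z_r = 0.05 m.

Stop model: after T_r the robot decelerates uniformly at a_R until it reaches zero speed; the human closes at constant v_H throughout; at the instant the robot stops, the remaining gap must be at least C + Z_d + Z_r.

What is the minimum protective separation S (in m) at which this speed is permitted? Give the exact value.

T_s = v_R/a_R = (43/20)/1 = 2.1500 s
robot covers v_R·T_r = 2.1500·0.1500 = 0.3225 m before braking
robot under decel: 2.1500²/(2·1.0000) = 2.3112 m
human over T_r+T_s: 0.6000·(0.1500+2.1500) = 1.3800 m
margins: 0.1500+0.0400+0.0500 = 0.2400 m
S_min ≈ 0.3225+2.3112+1.3800+0.2400  ⇒  S_min = 3403/800 m

S_min = 3403/800 m = 4.2538 m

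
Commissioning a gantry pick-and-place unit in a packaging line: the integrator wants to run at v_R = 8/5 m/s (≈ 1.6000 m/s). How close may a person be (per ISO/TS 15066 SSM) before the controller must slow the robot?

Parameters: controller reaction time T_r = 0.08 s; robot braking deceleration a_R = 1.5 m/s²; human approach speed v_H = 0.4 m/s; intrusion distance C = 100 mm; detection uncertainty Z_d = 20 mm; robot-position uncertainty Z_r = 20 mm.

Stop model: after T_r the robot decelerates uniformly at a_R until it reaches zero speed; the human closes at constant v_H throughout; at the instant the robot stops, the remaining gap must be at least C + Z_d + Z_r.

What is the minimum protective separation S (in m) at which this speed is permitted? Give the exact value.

T_s = v_R/a_R = (8/5)/(3/2) = 1.0667 s
robot in T_r: 1.6000·0.0800 = 0.1280 m
robot covers 1.6000·1.0667 − ½·1.5000·1.0667² = 0.8533 m while stopping
human over T_r+T_s: 0.4000·(0.0800+1.0667) = 0.4587 m
residual clearance needed = 0.1000+0.0200+0.0200 = 0.1400 m
S_min ≈ 0.1280+0.8533+0.4587+0.1400  ⇒  S_min = 79/50 m

S_min = 79/50 m = 1.5800 m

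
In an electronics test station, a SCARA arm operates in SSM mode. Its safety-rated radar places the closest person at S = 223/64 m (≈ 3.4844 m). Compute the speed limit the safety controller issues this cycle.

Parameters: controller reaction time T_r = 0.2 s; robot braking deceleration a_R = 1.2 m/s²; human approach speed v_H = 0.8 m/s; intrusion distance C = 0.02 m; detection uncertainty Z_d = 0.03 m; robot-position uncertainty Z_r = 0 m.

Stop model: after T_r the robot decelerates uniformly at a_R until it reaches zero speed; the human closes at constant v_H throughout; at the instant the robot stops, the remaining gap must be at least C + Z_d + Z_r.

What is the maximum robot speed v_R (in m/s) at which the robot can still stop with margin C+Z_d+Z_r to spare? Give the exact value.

quadratic (5/12)·v² + (13/15)·v + (-5239/1600) = 0
  disc = (13/15)² − 4·(5/12)·(-5239/1600) = 89401/14400 ; √disc = 299/120
  v_R = (−(13/15) + 299/120) / (2·(5/12)) = 39/20 m/s
check:
stop time T_s = (39/20)/(6/5) = 1.6250 s
reaction-phase robot travel = 1.9500·0.2000 = 0.3900 m
robot under decel: 1.9500²/(2·1.2000) = 1.5844 m
human closes 0.8000·1.8250 = 1.4600 m
C+Z_d+Z_r = 0.0200+0.0300+0.0000 = 0.0500 m
sum ≈ 0.3900+1.5844+1.4600+0.0500 ≈ 3.4844 m = S ✓

v_R_max = 39/20 m/s = 1.9500 m/s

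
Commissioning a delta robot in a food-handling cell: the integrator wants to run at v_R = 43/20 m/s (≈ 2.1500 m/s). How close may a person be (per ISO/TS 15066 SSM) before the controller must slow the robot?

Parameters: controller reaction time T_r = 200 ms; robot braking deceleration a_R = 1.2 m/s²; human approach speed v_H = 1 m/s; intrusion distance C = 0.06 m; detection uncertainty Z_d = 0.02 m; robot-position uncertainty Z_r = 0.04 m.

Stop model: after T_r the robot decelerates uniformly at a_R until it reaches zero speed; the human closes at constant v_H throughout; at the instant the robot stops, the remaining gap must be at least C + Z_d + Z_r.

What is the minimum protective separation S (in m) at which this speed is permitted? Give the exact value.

stop time T_s = (43/20)/(6/5) = 1.7917 s
robot in T_r: 2.1500·0.2000 = 0.4300 m
braking distance = 2.1500²/(2·1.2000) = 1.9260 m
person approaches 1.0000·(0.2000+1.7917) = 1.9917 m
residual clearance needed = 0.0600+0.0200+0.0400 = 0.1200 m
S_min ≈ 0.4300+1.9260+1.9917+0.1200  ⇒  S_min = 4289/960 m

S_min = 4289/960 m = 4.4677 m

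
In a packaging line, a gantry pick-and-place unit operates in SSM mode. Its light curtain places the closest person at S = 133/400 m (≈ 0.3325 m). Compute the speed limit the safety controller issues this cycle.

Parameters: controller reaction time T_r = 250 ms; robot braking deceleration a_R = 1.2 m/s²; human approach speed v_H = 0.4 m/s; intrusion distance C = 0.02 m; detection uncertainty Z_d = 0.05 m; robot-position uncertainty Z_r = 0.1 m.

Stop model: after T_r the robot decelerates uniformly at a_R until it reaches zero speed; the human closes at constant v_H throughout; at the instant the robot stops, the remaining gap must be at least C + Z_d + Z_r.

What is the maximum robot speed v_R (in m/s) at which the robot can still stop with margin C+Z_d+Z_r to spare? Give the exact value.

v_R_max = 1/10 m/s = 0.1000 m/s

collect terms ⇒ (5/12)·v_R² + (7/12)·v_R + (-1/16) = 0
  disc = (7/12)² − 4·(5/12)·(-1/16) = 4/9 ; √disc = 2/3
  v_R = (−(7/12) + 2/3) / (2·(5/12)) = 1/10 m/s
check:
braking lasts T_s = (1/10)/(6/5) = 0.0833 s
robot covers v_R·T_r = 0.1000·0.2500 = 0.0250 m before braking
braking distance = 0.1000²/(2·1.2000) = 0.0042 m
person approaches 0.4000·(0.2500+0.0833) = 0.1333 m
margins: 0.0200+0.0500+0.1000 = 0.1700 m
sum ≈ 0.0250+0.0042+0.1333+0.1700 ≈ 0.3325 m = S ✓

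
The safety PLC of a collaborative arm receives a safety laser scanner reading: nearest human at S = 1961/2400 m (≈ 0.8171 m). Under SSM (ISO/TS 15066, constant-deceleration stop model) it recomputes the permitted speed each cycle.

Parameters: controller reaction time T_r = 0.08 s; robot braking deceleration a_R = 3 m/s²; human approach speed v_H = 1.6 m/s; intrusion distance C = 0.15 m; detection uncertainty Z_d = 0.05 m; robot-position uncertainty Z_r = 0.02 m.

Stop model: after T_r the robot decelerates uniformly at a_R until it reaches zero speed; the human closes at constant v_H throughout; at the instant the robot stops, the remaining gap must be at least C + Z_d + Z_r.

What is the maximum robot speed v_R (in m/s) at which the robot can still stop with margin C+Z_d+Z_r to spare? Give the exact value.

collect terms ⇒ (1/6)·v_R² + (46/75)·v_R + (-5629/12000) = 0
  disc = (46/75)² − 4·(1/6)·(-5629/12000) = 6889/10000 ; √disc = 83/100
  v_R = (−(46/75) + 83/100) / (2·(1/6)) = 13/20 m/s
check:
braking lasts T_s = (13/20)/3 = 0.2167 s
robot in T_r: 0.6500·0.0800 = 0.0520 m
braking distance = 0.6500²/(2·3.0000) = 0.0704 m
human over T_r+T_s: 1.6000·(0.0800+0.2167) = 0.4747 m
margins: 0.1500+0.0500+0.0200 = 0.2200 m
sum ≈ 0.0520+0.0704+0.4747+0.2200 ≈ 0.8171 m = S ✓

v_R_max = 13/20 m/s = 0.6500 m/s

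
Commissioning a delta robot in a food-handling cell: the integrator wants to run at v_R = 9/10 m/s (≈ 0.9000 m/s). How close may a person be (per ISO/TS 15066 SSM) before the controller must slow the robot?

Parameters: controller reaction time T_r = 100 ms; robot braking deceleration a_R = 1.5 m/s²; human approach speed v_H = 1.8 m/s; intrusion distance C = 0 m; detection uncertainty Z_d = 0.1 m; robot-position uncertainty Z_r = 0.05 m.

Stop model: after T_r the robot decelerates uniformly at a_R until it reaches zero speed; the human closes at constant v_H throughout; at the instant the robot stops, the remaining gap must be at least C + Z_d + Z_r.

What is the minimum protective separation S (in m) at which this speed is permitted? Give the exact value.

braking lasts T_s = (9/10)/(3/2) = 0.6000 s
robot covers v_R·T_r = 0.9000·0.1000 = 0.0900 m before braking
braking distance = 0.9000²/(2·1.5000) = 0.2700 m
human over T_r+T_s: 1.8000·(0.1000+0.6000) = 1.2600 m
C+Z_d+Z_r = 0.0000+0.1000+0.0500 = 0.1500 m
S_min ≈ 0.0900+0.2700+1.2600+0.1500  ⇒  S_min = 177/100 m

S_min = 177/100 m = 1.7700 m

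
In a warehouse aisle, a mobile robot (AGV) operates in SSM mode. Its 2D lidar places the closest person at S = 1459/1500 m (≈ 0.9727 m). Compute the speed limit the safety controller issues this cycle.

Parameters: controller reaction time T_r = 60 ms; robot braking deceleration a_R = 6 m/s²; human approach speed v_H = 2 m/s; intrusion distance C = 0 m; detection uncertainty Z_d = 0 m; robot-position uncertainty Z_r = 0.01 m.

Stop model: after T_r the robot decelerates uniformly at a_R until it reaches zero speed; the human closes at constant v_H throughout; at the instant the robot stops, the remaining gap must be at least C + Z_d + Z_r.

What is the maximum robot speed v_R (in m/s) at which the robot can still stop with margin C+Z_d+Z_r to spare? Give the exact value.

v_R_max = 8/5 m/s = 1.6000 m/s

collect terms ⇒ (1/12)·v_R² + (59/150)·v_R + (-316/375) = 0
  disc = (59/150)² − 4·(1/12)·(-316/375) = 1089/2500 ; √disc = 33/50
  v_R = (−(59/150) + 33/50) / (2·(1/12)) = 8/5 m/s
check:
T_s = v_R/a_R = (8/5)/6 = 0.2667 s
robot covers v_R·T_r = 1.6000·0.0600 = 0.0960 m before braking
braking distance = 1.6000²/(2·6.0000) = 0.2133 m
human over T_r+T_s: 2.0000·(0.0600+0.2667) = 0.6533 m
C+Z_d+Z_r = 0.0000+0.0000+0.0100 = 0.0100 m
sum ≈ 0.0960+0.2133+0.6533+0.0100 ≈ 0.9727 m = S ✓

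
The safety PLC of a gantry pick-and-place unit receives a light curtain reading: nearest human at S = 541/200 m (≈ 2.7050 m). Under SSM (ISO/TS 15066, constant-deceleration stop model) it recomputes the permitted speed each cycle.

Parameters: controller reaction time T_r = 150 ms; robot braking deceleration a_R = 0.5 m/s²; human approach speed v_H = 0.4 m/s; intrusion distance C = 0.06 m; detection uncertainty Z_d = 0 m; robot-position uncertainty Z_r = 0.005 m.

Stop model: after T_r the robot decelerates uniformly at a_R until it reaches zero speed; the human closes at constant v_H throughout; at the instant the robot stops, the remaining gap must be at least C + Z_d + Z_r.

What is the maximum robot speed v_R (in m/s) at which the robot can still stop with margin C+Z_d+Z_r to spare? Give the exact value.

v_R_max = 6/5 m/s = 1.2000 m/s

at the boundary: (1)·v² + (19/20)·v + (-129/50) = 0
  disc = (19/20)² − 4·(1)·(-129/50) = 4489/400 ; √disc = 67/20
  v_R = (−(19/20) + 67/20) / (2·(1)) = 6/5 m/s
check:
stop time T_s = (6/5)/(1/2) = 2.4000 s
robot in T_r: 1.2000·0.1500 = 0.1800 m
braking distance = 1.2000²/(2·0.5000) = 1.4400 m
human over T_r+T_s: 0.4000·(0.1500+2.4000) = 1.0200 m
C+Z_d+Z_r = 0.0600+0.0000+0.0050 = 0.0650 m
sum ≈ 0.1800+1.4400+1.0200+0.0650 ≈ 2.7050 m = S ✓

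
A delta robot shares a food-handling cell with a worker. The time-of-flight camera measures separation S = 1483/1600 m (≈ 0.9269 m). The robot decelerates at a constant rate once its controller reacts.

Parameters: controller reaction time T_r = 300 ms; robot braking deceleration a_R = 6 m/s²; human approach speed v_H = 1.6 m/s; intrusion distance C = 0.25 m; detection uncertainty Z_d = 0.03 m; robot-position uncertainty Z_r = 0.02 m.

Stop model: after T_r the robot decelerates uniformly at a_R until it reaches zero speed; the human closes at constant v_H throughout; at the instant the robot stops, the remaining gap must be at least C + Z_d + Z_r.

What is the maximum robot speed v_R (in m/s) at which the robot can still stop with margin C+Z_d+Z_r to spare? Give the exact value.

v_R_max = 1/4 m/s = 0.2500 m/s

collect terms ⇒ (1/12)·v_R² + (17/30)·v_R + (-47/320) = 0
  disc = (17/30)² − 4·(1/12)·(-47/320) = 5329/14400 ; √disc = 73/120
  v_R = (−(17/30) + 73/120) / (2·(1/12)) = 1/4 m/s
check:
braking lasts T_s = (1/4)/6 = 0.0417 s
reaction-phase robot travel = 0.2500·0.3000 = 0.0750 m
robot covers 0.2500·0.0417 − ½·6.0000·0.0417² = 0.0052 m while stopping
human closes 1.6000·0.3417 = 0.5467 m
C+Z_d+Z_r = 0.2500+0.0300+0.0200 = 0.3000 m
sum ≈ 0.0750+0.0052+0.5467+0.3000 ≈ 0.9269 m = S ✓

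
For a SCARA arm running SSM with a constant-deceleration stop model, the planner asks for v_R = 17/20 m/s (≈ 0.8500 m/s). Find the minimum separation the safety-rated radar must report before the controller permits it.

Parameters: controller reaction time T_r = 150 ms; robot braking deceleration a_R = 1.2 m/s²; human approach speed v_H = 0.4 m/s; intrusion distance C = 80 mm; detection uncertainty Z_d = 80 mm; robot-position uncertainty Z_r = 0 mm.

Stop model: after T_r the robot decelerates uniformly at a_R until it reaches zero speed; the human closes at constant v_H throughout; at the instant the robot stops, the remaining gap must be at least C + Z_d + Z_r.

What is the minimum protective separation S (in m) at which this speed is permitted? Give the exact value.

S_min = 1491/1600 m = 0.9319 m

braking lasts T_s = (17/20)/(6/5) = 0.7083 s
robot covers v_R·T_r = 0.8500·0.1500 = 0.1275 m before braking
robot under decel: 0.8500²/(2·1.2000) = 0.3010 m
human over T_r+T_s: 0.4000·(0.1500+0.7083) = 0.3433 m
C+Z_d+Z_r = 0.0800+0.0800+0.0000 = 0.1600 m
S_min ≈ 0.1275+0.3010+0.3433+0.1600  ⇒  S_min = 1491/1600 m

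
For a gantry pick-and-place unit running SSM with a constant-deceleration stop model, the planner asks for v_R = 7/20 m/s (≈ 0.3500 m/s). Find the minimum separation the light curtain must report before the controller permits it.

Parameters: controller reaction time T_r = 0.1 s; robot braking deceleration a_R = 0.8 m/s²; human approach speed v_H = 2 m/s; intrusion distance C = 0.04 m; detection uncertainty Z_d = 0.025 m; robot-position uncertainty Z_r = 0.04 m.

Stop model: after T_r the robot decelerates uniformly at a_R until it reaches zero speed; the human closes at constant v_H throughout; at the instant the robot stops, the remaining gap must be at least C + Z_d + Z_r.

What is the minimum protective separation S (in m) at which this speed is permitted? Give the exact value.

S_min = 4133/3200 m = 1.2916 m

T_s = v_R/a_R = (7/20)/(4/5) = 0.4375 s
robot in T_r: 0.3500·0.1000 = 0.0350 m
robot covers 0.3500·0.4375 − ½·0.8000·0.4375² = 0.0766 m while stopping
person approaches 2.0000·(0.1000+0.4375) = 1.0750 m
C+Z_d+Z_r = 0.0400+0.0250+0.0400 = 0.1050 m
S_min ≈ 0.0350+0.0766+1.0750+0.1050  ⇒  S_min = 4133/3200 m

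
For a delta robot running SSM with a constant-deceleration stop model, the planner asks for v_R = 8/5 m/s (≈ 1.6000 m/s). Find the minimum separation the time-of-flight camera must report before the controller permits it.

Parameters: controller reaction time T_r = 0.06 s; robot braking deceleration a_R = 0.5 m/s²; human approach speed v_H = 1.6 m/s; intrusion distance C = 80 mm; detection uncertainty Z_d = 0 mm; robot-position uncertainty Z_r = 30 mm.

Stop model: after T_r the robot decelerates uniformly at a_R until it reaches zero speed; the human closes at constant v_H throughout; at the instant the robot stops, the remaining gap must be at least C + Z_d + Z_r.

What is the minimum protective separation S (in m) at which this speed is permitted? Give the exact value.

stop time T_s = (8/5)/(1/2) = 3.2000 s
robot in T_r: 1.6000·0.0600 = 0.0960 m
robot under decel: 1.6000²/(2·0.5000) = 2.5600 m
human over T_r+T_s: 1.6000·(0.0600+3.2000) = 5.2160 m
margins: 0.0800+0.0000+0.0300 = 0.1100 m
S_min ≈ 0.0960+2.5600+5.2160+0.1100  ⇒  S_min = 3991/500 m

S_min = 3991/500 m = 7.9820 m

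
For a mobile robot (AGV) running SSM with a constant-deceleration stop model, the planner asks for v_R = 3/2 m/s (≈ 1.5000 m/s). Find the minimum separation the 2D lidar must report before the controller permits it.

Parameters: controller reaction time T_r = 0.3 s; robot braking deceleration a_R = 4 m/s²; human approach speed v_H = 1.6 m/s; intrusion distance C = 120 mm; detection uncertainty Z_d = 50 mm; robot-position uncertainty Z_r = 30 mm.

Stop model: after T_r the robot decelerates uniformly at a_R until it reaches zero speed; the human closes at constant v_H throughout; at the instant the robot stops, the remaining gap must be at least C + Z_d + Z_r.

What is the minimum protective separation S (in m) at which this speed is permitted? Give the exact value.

braking lasts T_s = (3/2)/4 = 0.3750 s
robot in T_r: 1.5000·0.3000 = 0.4500 m
robot covers 1.5000·0.3750 − ½·4.0000·0.3750² = 0.2812 m while stopping
person approaches 1.6000·(0.3000+0.3750) = 1.0800 m
residual clearance needed = 0.1200+0.0500+0.0300 = 0.2000 m
S_min ≈ 0.4500+0.2812+1.0800+0.2000  ⇒  S_min = 1609/800 m

S_min = 1609/800 m = 2.0112 m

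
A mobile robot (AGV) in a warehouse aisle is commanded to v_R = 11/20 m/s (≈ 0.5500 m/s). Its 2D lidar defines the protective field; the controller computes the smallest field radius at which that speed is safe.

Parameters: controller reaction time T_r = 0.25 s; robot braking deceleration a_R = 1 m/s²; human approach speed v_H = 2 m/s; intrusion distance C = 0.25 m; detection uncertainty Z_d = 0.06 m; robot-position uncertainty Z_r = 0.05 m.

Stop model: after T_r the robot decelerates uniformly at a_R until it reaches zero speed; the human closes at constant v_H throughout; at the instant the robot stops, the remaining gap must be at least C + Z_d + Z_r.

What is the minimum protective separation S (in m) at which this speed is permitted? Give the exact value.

S_min = 1799/800 m = 2.2487 m

braking lasts T_s = (11/20)/1 = 0.5500 s
reaction-phase robot travel = 0.5500·0.2500 = 0.1375 m
robot covers 0.5500·0.5500 − ½·1.0000·0.5500² = 0.1512 m while stopping
human closes 2.0000·0.8000 = 1.6000 m
residual clearance needed = 0.2500+0.0600+0.0500 = 0.3600 m
S_min ≈ 0.1375+0.1512+1.6000+0.3600  ⇒  S_min = 1799/800 m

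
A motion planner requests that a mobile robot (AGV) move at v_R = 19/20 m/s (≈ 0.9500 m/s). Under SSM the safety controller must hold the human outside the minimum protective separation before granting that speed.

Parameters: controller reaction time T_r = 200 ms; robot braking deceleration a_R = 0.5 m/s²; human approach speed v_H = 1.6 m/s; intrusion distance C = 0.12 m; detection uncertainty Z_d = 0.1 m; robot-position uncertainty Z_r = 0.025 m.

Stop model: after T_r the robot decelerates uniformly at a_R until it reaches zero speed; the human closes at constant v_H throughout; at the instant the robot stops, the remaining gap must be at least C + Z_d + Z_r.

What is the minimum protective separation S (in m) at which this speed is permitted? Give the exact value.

S_min = 1879/400 m = 4.6975 m

braking lasts T_s = (19/20)/(1/2) = 1.9000 s
robot in T_r: 0.9500·0.2000 = 0.1900 m
robot under decel: 0.9500²/(2·0.5000) = 0.9025 m
person approaches 1.6000·(0.2000+1.9000) = 3.3600 m
C+Z_d+Z_r = 0.1200+0.1000+0.0250 = 0.2450 m
S_min ≈ 0.1900+0.9025+3.3600+0.2450  ⇒  S_min = 1879/400 m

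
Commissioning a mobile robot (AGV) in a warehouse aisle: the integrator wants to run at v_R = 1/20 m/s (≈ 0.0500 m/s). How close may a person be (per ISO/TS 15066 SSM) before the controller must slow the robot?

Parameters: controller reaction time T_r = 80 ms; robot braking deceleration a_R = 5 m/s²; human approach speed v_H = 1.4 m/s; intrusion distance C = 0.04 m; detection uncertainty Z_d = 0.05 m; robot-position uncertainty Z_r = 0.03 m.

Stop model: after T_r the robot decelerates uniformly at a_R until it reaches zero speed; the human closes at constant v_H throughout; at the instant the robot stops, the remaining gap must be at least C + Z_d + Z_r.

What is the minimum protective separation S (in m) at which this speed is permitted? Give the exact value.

braking lasts T_s = (1/20)/5 = 0.0100 s
reaction-phase robot travel = 0.0500·0.0800 = 0.0040 m
robot under decel: 0.0500²/(2·5.0000) = 0.0003 m
person approaches 1.4000·(0.0800+0.0100) = 0.1260 m
residual clearance needed = 0.0400+0.0500+0.0300 = 0.1200 m
S_min ≈ 0.0040+0.0003+0.1260+0.1200  ⇒  S_min = 1001/4000 m

S_min = 1001/4000 m = 0.2502 m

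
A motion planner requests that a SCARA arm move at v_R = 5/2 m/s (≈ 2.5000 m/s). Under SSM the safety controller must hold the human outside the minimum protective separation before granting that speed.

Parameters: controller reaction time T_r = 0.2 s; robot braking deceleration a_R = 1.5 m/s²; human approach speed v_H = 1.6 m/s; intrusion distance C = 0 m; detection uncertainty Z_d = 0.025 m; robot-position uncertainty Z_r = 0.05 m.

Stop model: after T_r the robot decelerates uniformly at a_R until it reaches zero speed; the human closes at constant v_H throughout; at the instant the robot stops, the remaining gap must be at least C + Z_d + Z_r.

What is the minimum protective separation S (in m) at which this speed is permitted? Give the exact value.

stop time T_s = (5/2)/(3/2) = 1.6667 s
robot covers v_R·T_r = 2.5000·0.2000 = 0.5000 m before braking
braking distance = 2.5000²/(2·1.5000) = 2.0833 m
human over T_r+T_s: 1.6000·(0.2000+1.6667) = 2.9867 m
margins: 0.0000+0.0250+0.0500 = 0.0750 m
S_min ≈ 0.5000+2.0833+2.9867+0.0750  ⇒  S_min = 1129/200 m

S_min = 1129/200 m = 5.6450 m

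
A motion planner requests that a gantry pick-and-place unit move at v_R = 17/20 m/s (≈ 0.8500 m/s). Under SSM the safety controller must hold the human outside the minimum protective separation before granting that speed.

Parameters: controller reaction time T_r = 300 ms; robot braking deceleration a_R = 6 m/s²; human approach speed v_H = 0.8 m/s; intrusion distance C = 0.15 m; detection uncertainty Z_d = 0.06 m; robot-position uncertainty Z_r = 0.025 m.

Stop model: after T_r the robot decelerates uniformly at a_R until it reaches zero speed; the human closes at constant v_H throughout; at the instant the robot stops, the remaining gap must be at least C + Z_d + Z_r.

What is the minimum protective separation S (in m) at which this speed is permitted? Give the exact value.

T_s = v_R/a_R = (17/20)/6 = 0.1417 s
robot in T_r: 0.8500·0.3000 = 0.2550 m
robot covers 0.8500·0.1417 − ½·6.0000·0.1417² = 0.0602 m while stopping
human over T_r+T_s: 0.8000·(0.3000+0.1417) = 0.3533 m
C+Z_d+Z_r = 0.1500+0.0600+0.0250 = 0.2350 m
S_min ≈ 0.2550+0.0602+0.3533+0.2350  ⇒  S_min = 4337/4800 m

S_min = 4337/4800 m = 0.9035 m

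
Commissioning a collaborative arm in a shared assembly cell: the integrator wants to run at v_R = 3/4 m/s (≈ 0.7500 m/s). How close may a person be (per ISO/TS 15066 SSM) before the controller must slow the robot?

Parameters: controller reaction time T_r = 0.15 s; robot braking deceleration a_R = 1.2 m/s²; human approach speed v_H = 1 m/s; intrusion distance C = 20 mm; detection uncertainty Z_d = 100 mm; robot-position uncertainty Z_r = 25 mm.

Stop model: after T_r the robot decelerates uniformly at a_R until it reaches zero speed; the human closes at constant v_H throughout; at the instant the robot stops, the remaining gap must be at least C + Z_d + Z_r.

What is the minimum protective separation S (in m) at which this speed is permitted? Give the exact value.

T_s = v_R/a_R = (3/4)/(6/5) = 0.6250 s
robot in T_r: 0.7500·0.1500 = 0.1125 m
robot covers 0.7500·0.6250 − ½·1.2000·0.6250² = 0.2344 m while stopping
person approaches 1.0000·(0.1500+0.6250) = 0.7750 m
C+Z_d+Z_r = 0.0200+0.1000+0.0250 = 0.1450 m
S_min ≈ 0.1125+0.2344+0.7750+0.1450  ⇒  S_min = 2027/1600 m

S_min = 2027/1600 m = 1.2669 m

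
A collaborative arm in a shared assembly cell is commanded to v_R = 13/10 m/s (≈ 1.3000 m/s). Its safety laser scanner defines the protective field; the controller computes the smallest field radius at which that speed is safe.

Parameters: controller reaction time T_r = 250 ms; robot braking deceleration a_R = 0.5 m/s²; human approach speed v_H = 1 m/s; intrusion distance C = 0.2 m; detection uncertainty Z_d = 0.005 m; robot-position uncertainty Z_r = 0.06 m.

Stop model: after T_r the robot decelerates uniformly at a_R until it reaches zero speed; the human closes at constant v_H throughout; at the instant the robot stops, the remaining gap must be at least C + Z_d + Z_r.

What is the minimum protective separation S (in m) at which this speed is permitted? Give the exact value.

braking lasts T_s = (13/10)/(1/2) = 2.6000 s
reaction-phase robot travel = 1.3000·0.2500 = 0.3250 m
robot covers 1.3000·2.6000 − ½·0.5000·2.6000² = 1.6900 m while stopping
person approaches 1.0000·(0.2500+2.6000) = 2.8500 m
C+Z_d+Z_r = 0.2000+0.0050+0.0600 = 0.2650 m
S_min ≈ 0.3250+1.6900+2.8500+0.2650  ⇒  S_min = 513/100 m

S_min = 513/100 m = 5.1300 m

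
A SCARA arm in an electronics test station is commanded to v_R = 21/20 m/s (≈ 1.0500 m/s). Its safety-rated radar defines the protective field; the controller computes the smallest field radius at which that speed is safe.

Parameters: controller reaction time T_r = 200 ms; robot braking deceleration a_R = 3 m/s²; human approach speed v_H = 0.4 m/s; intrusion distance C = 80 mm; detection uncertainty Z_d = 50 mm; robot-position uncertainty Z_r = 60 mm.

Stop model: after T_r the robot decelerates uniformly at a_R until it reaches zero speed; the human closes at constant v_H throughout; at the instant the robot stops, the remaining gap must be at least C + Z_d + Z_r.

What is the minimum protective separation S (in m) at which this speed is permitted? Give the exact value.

S_min = 643/800 m = 0.8037 m

stop time T_s = (21/20)/3 = 0.3500 s
reaction-phase robot travel = 1.0500·0.2000 = 0.2100 m
braking distance = 1.0500²/(2·3.0000) = 0.1837 m
human closes 0.4000·0.5500 = 0.2200 m
residual clearance needed = 0.0800+0.0500+0.0600 = 0.1900 m
S_min ≈ 0.2100+0.1837+0.2200+0.1900  ⇒  S_min = 643/800 m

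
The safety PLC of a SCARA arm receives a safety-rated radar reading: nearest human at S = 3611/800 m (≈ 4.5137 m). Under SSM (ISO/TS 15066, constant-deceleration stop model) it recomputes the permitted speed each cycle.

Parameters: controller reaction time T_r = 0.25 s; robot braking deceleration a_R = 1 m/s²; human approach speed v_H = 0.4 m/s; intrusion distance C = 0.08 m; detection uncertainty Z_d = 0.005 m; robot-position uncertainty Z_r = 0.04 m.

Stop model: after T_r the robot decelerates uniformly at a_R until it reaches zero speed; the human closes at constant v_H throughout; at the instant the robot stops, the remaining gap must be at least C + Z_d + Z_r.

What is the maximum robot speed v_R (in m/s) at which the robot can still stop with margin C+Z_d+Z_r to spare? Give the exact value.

v_R_max = 47/20 m/s = 2.3500 m/s

collect terms ⇒ (1/2)·v_R² + (13/20)·v_R + (-3431/800) = 0
  disc = (13/20)² − 4·(1/2)·(-3431/800) = 9 ; √disc = 3
  v_R = (−(13/20) + 3) / (2·(1/2)) = 47/20 m/s
check:
braking lasts T_s = (47/20)/1 = 2.3500 s
robot covers v_R·T_r = 2.3500·0.2500 = 0.5875 m before braking
braking distance = 2.3500²/(2·1.0000) = 2.7612 m
human closes 0.4000·2.6000 = 1.0400 m
C+Z_d+Z_r = 0.0800+0.0050+0.0400 = 0.1250 m
sum ≈ 0.5875+2.7612+1.0400+0.1250 ≈ 4.5137 m = S ✓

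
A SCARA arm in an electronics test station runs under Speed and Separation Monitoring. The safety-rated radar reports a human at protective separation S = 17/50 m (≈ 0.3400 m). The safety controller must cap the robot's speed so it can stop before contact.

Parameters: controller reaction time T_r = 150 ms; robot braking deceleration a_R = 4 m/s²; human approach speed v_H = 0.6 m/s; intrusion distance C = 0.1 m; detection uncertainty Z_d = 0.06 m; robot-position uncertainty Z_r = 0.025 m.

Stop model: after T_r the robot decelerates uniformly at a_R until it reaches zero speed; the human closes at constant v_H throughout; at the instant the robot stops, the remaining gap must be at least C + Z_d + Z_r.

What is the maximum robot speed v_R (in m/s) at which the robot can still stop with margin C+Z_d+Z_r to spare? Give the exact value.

collect terms ⇒ (1/8)·v_R² + (3/10)·v_R + (-13/200) = 0
  disc = (3/10)² − 4·(1/8)·(-13/200) = 49/400 ; √disc = 7/20
  v_R = (−(3/10) + 7/20) / (2·(1/8)) = 1/5 m/s
check:
stop time T_s = (1/5)/4 = 0.0500 s
robot in T_r: 0.2000·0.1500 = 0.0300 m
robot covers 0.2000·0.0500 − ½·4.0000·0.0500² = 0.0050 m while stopping
human closes 0.6000·0.2000 = 0.1200 m
margins: 0.1000+0.0600+0.0250 = 0.1850 m
sum ≈ 0.0300+0.0050+0.1200+0.1850 ≈ 0.3400 m = S ✓

v_R_max = 1/5 m/s = 0.2000 m/s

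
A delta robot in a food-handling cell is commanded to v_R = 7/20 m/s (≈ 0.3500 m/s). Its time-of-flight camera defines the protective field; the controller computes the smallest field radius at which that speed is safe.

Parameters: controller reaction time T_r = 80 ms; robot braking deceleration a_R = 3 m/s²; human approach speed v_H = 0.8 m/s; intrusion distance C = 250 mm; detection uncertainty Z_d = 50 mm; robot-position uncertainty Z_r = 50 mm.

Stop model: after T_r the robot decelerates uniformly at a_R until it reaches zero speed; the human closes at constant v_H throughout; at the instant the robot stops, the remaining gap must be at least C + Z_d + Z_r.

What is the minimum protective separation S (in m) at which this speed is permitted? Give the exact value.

braking lasts T_s = (7/20)/3 = 0.1167 s
robot in T_r: 0.3500·0.0800 = 0.0280 m
braking distance = 0.3500²/(2·3.0000) = 0.0204 m
human closes 0.8000·0.1967 = 0.1573 m
C+Z_d+Z_r = 0.2500+0.0500+0.0500 = 0.3500 m
S_min ≈ 0.0280+0.0204+0.1573+0.3500  ⇒  S_min = 2223/4000 m

S_min = 2223/4000 m = 0.5557 m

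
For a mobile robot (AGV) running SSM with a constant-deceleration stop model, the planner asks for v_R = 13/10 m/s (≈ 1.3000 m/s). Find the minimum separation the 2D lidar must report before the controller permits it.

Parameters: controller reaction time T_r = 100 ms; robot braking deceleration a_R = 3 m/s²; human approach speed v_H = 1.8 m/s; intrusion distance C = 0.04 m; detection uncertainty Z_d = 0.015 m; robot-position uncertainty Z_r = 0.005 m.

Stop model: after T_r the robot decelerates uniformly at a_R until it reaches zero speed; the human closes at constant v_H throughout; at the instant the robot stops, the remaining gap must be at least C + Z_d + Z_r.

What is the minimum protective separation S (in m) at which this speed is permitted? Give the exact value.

S_min = 859/600 m = 1.4317 m

braking lasts T_s = (13/10)/3 = 0.4333 s
robot in T_r: 1.3000·0.1000 = 0.1300 m
robot covers 1.3000·0.4333 − ½·3.0000·0.4333² = 0.2817 m while stopping
human over T_r+T_s: 1.8000·(0.1000+0.4333) = 0.9600 m
residual clearance needed = 0.0400+0.0150+0.0050 = 0.0600 m
S_min ≈ 0.1300+0.2817+0.9600+0.0600  ⇒  S_min = 859/600 m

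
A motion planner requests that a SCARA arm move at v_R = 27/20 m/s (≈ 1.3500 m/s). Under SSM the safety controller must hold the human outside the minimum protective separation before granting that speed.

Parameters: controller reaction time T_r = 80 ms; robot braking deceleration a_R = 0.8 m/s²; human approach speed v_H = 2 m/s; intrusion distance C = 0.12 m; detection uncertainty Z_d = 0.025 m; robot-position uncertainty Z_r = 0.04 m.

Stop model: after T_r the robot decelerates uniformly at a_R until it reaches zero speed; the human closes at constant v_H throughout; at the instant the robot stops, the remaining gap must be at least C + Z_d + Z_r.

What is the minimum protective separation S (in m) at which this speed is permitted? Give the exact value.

T_s = v_R/a_R = (27/20)/(4/5) = 1.6875 s
robot covers v_R·T_r = 1.3500·0.0800 = 0.1080 m before braking
robot covers 1.3500·1.6875 − ½·0.8000·1.6875² = 1.1391 m while stopping
person approaches 2.0000·(0.0800+1.6875) = 3.5350 m
C+Z_d+Z_r = 0.1200+0.0250+0.0400 = 0.1850 m
S_min ≈ 0.1080+1.1391+3.5350+0.1850  ⇒  S_min = 79473/16000 m

S_min = 79473/16000 m = 4.9671 m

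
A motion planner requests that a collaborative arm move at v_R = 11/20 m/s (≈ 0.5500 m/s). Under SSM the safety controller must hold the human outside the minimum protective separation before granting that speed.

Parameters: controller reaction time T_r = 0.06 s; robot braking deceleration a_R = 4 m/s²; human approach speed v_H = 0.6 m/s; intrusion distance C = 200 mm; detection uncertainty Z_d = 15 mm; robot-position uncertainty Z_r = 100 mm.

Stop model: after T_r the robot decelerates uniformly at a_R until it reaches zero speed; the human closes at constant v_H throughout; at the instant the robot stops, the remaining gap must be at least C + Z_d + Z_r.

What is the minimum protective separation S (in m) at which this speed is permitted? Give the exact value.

S_min = 8069/16000 m = 0.5043 m

braking lasts T_s = (11/20)/4 = 0.1375 s
robot covers v_R·T_r = 0.5500·0.0600 = 0.0330 m before braking
robot under decel: 0.5500²/(2·4.0000) = 0.0378 m
human over T_r+T_s: 0.6000·(0.0600+0.1375) = 0.1185 m
C+Z_d+Z_r = 0.2000+0.0150+0.1000 = 0.3150 m
S_min ≈ 0.0330+0.0378+0.1185+0.3150  ⇒  S_min = 8069/16000 m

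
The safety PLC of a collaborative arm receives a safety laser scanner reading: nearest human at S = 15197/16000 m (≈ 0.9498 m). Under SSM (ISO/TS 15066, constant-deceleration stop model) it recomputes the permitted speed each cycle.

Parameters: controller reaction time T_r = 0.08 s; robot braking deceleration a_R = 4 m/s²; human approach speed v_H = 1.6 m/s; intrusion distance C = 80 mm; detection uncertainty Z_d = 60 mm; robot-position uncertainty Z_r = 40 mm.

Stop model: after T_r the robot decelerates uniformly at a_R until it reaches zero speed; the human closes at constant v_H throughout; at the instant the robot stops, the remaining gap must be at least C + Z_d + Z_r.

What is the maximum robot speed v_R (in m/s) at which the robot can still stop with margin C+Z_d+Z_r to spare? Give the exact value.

v_R_max = 21/20 m/s = 1.0500 m/s

quadratic (1/8)·v² + (12/25)·v + (-10269/16000) = 0
  disc = (12/25)² − 4·(1/8)·(-10269/16000) = 88209/160000 ; √disc = 297/400
  v_R = (−(12/25) + 297/400) / (2·(1/8)) = 21/20 m/s
check:
stop time T_s = (21/20)/4 = 0.2625 s
robot in T_r: 1.0500·0.0800 = 0.0840 m
braking distance = 1.0500²/(2·4.0000) = 0.1378 m
human over T_r+T_s: 1.6000·(0.0800+0.2625) = 0.5480 m
margins: 0.0800+0.0600+0.0400 = 0.1800 m
sum ≈ 0.0840+0.1378+0.5480+0.1800 ≈ 0.9498 m = S ✓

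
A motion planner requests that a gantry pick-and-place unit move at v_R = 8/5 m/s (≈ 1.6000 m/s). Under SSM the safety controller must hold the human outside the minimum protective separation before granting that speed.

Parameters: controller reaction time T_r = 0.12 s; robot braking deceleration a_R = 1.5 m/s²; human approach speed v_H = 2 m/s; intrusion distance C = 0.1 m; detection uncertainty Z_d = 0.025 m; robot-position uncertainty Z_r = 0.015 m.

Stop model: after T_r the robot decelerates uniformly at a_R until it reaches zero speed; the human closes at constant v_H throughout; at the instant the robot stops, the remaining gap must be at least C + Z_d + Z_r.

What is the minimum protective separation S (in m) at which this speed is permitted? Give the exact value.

S_min = 2669/750 m = 3.5587 m

stop time T_s = (8/5)/(3/2) = 1.0667 s
robot covers v_R·T_r = 1.6000·0.1200 = 0.1920 m before braking
robot covers 1.6000·1.0667 − ½·1.5000·1.0667² = 0.8533 m while stopping
human closes 2.0000·1.1867 = 2.3733 m
residual clearance needed = 0.1000+0.0250+0.0150 = 0.1400 m
S_min ≈ 0.1920+0.8533+2.3733+0.1400  ⇒  S_min = 2669/750 m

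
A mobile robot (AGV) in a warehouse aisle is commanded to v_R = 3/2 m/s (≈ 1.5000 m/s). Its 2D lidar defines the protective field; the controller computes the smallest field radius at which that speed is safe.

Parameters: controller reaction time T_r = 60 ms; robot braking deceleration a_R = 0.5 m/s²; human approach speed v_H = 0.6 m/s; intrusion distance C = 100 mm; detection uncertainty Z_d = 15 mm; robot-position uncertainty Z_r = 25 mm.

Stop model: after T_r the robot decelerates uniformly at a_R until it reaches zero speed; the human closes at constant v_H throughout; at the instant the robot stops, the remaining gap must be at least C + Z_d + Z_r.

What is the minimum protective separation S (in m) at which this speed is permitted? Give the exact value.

S_min = 1079/250 m = 4.3160 m

stop time T_s = (3/2)/(1/2) = 3.0000 s
robot covers v_R·T_r = 1.5000·0.0600 = 0.0900 m before braking
braking distance = 1.5000²/(2·0.5000) = 2.2500 m
human over T_r+T_s: 0.6000·(0.0600+3.0000) = 1.8360 m
residual clearance needed = 0.1000+0.0150+0.0250 = 0.1400 m
S_min ≈ 0.0900+2.2500+1.8360+0.1400  ⇒  S_min = 1079/250 m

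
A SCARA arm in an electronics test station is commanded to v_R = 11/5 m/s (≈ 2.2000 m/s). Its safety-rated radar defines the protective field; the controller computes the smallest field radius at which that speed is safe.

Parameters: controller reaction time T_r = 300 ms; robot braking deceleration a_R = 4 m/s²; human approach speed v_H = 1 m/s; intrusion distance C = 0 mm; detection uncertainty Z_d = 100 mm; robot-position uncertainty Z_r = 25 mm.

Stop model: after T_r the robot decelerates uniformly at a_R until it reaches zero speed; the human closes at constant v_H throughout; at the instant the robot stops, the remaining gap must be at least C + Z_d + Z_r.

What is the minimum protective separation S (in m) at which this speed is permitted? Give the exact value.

stop time T_s = (11/5)/4 = 0.5500 s
robot covers v_R·T_r = 2.2000·0.3000 = 0.6600 m before braking
robot covers 2.2000·0.5500 − ½·4.0000·0.5500² = 0.6050 m while stopping
human closes 1.0000·0.8500 = 0.8500 m
residual clearance needed = 0.0000+0.1000+0.0250 = 0.1250 m
S_min ≈ 0.6600+0.6050+0.8500+0.1250  ⇒  S_min = 56/25 m

S_min = 56/25 m = 2.2400 m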